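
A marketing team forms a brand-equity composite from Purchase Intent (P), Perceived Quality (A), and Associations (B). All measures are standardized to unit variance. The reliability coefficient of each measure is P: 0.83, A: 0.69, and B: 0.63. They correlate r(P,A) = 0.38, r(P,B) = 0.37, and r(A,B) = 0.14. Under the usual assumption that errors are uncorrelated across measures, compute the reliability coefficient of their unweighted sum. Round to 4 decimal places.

0.8222

Var(P+A+B) = 3 + 2·[0.38 + 0.37 + 0.14] = 3 + 1.78 = 4.78.
Under uncorrelated errors the observed covariances equal the true-score covariances, so only the own-variance terms attenuate.
True-score variance = [0.83 + 0.69 + 0.63] + 1.78 = 2.15 + 1.78 = 3.93.
Reliability = 3.93 / 4.78 = 0.8222.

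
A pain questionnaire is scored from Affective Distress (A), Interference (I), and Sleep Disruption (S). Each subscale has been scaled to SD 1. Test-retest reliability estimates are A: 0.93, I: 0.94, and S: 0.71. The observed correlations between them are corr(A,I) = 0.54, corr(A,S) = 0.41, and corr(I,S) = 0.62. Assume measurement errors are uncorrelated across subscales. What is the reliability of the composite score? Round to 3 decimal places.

Var(A+I+S) = 3 + 2·[0.54 + 0.41 + 0.62] = 3 + 3.14 = 6.14.
Because errors are independent across components, Cov(Tᵢ,Tⱼ) = Cov(Xᵢ,Xⱼ); the off-diagonal part of the true-score variance is the same as above.
True-score variance = [0.93 + 0.94 + 0.71] + 3.14 = 2.58 + 3.14 = 5.72.
Reliability = 5.72 / 6.14 = 0.932.

0.932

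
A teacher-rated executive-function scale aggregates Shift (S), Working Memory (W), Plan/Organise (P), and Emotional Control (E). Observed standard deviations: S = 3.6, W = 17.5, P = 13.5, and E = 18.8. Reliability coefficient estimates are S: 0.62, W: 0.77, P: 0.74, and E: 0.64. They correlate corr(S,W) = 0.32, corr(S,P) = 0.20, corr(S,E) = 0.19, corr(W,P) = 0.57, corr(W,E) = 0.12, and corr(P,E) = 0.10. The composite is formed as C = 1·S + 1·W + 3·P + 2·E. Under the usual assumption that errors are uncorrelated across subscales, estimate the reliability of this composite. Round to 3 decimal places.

0.789

Var(C) = 3.6² + 17.5² + 3²·13.5² + 2²·18.8² + 2·[3.6·17.5·0.32 + 3·3.6·13.5·0.20 + 2·3.6·18.8·0.19 + 3·17.5·13.5·0.57 + 2·17.5·18.8·0.12 + 6·13.5·18.8·0.10] = 3373.22 + 1420.53 = 4793.75.
Because errors are independent across components, Cov(Tᵢ,Tⱼ) = Cov(Xᵢ,Xⱼ); the off-diagonal part of the true-score variance is the same as above.
True-score variance = [3.6²·0.62 + 17.5²·0.77 + 3²·13.5²·0.74 + 2²·18.8²·0.64] + 1420.53 = 2362.44 + 1420.53 = 3782.97.
Reliability = 3782.97 / 4793.75 = 0.789.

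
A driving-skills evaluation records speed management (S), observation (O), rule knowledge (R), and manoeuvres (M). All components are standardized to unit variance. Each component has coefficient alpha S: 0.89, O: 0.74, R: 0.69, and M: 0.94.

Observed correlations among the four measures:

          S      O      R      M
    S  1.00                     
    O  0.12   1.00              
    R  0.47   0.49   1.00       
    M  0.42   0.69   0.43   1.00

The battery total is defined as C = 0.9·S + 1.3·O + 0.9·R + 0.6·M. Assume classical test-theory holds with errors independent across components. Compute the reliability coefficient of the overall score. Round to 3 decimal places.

Var(C) = 0.9² + 1.3² + 0.9² + 0.6² + 2·[1.17·0.12 + 0.81·0.47 + 0.54·0.42 + 1.17·0.49 + 0.78·0.69 + 0.54·0.43] = 3.67 + 4.1832 = 7.8532.
With uncorrelated errors the cross-covariances are all true-score covariance, so they carry over unchanged; only the diagonal terms shrink to ρᵢσᵢ².
True-score variance = [0.9²·0.89 + 1.3²·0.74 + 0.9²·0.69 + 0.6²·0.94] + 4.1832 = 2.8688 + 4.1832 = 7.052.
Reliability = 7.052 / 7.8532 = 0.898.

0.898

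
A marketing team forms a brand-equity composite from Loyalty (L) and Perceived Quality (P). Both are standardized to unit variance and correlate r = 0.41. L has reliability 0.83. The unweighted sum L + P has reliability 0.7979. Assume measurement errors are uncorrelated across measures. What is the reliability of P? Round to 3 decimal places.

Var(L+P) = 2 + 2·0.41 = 2.820.
True-score variance = ρ_L + ρ_P + 2·0.41, so 0.7979 = (0.83 + ρ_P + 0.82) / 2.820.
ρ_P = 0.7979·2.820 − 0.83 − 0.82 = 0.600.

0.600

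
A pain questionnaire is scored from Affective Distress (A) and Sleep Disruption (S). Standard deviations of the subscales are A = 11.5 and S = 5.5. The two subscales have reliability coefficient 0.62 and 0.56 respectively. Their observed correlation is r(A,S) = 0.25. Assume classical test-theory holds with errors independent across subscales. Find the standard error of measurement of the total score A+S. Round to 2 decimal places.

7.97

Var(total) = 162.5 + 31.625 = 194.125.
True-score variance = 98.935 + 31.625 = 130.56, so reliability = 0.6726.
Error variance = 194.125 − 130.56 = 63.565; SEM = √63.565 = 7.97.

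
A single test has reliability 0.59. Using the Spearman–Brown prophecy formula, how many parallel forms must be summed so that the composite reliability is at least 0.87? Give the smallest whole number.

k ≥ ρ*(1−ρ₁)/(ρ₁(1−ρ*)) = 0.87·0.41 / (0.59·0.13) = 4.651.
Smallest integer k = 5.

5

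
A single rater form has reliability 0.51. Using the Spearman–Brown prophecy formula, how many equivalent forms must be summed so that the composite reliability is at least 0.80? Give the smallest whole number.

k ≥ ρ*(1−ρ₁)/(ρ₁(1−ρ*)) = 0.80·0.49 / (0.51·0.20) = 3.843.
Smallest integer k = 4.

4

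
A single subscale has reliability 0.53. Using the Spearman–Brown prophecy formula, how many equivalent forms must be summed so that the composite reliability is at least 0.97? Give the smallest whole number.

29

k ≥ ρ*(1−ρ₁)/(ρ₁(1−ρ*)) = 0.97·0.47 / (0.53·0.03) = 28.673.
Smallest integer k = 29.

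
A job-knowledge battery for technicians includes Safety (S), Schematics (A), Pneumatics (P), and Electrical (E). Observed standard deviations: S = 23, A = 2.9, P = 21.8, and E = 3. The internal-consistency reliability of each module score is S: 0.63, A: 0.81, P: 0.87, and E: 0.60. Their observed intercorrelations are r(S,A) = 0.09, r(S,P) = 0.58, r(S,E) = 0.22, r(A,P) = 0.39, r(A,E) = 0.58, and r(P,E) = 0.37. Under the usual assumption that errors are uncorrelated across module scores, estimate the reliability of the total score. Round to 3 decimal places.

0.850

Var(S+A+P+E) = 23² + 2.9² + 21.8² + 3² + 2·[23·2.9·0.09 + 23·21.8·0.58 + 23·3·0.22 + 2.9·21.8·0.39 + 2.9·3·0.58 + 21.8·3·0.37] = 1021.65 + 731.79 = 1753.44.
With uncorrelated errors the cross-covariances are all true-score covariance, so they carry over unchanged; only the diagonal terms shrink to ρᵢσᵢ².
True-score variance = [23²·0.63 + 2.9²·0.81 + 21.8²·0.87 + 3²·0.60] + 731.79 = 758.941 + 731.79 = 1490.73.
Reliability = 1490.73 / 1753.44 = 0.850.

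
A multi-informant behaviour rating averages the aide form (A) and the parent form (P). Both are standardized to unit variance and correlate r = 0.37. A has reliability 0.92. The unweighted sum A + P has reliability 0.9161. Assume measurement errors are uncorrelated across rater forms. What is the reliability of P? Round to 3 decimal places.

0.850

Var(A+P) = 2 + 2·0.37 = 2.740.
True-score variance = ρ_A + ρ_P + 2·0.37, so 0.9161 = (0.92 + ρ_P + 0.74) / 2.740.
ρ_P = 0.9161·2.740 − 0.92 − 0.74 = 0.850.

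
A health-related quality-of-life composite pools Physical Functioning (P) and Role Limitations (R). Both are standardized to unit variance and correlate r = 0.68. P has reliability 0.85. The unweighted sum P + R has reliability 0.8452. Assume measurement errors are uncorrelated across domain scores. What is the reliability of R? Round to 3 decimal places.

Var(P+R) = 2 + 2·0.68 = 3.360.
True-score variance = ρ_P + ρ_R + 2·0.68, so 0.8452 = (0.85 + ρ_R + 1.36) / 3.360.
ρ_R = 0.8452·3.360 − 0.85 − 1.36 = 0.630.

0.630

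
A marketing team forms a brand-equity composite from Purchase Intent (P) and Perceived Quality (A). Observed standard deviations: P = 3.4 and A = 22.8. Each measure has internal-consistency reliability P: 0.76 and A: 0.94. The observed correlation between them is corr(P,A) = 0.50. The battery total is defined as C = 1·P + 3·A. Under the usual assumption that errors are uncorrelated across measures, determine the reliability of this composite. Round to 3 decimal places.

Var(C) = 3.4² + 3²·22.8² + 2·[3·3.4·22.8·0.50] = 4690.12 + 232.56 = 4922.68.
With uncorrelated errors the cross-covariances are all true-score covariance, so they carry over unchanged; only the diagonal terms shrink to ρᵢσᵢ².
True-score variance = [3.4²·0.76 + 3²·22.8²·0.94] + 232.56 = 4406.63 + 232.56 = 4639.19.
Reliability = 4639.19 / 4922.68 = 0.942.

0.942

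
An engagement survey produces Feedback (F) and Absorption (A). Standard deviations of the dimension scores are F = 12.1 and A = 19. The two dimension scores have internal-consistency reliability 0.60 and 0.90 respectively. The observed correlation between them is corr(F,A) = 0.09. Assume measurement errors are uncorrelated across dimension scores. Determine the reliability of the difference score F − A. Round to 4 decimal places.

0.7969

Var(F−A) = 12.1² + 19² − 2·12.1·19·0.09 = 507.41 − 41.382 = 466.028.
With uncorrelated errors the cross-covariances are all true-score covariance, so they carry over unchanged; only the diagonal terms shrink to ρᵢσᵢ².
True-score variance = [12.1²·0.60 + 19²·0.90] − 41.382 = 412.746 − 41.382 = 371.364.
Reliability = 371.364 / 466.028 = 0.7969.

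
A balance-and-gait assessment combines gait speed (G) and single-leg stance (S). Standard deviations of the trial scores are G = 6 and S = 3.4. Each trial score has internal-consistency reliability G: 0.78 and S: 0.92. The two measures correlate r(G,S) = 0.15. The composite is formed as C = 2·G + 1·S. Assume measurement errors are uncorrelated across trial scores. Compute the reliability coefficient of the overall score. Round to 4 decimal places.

Var(C) = 2²·6² + 3.4² + 2·[2·6·3.4·0.15] = 155.56 + 12.24 = 167.8.
Under uncorrelated errors the observed covariances equal the true-score covariances, so only the own-variance terms attenuate.
True-score variance = [2²·6²·0.78 + 3.4²·0.92] + 12.24 = 122.955 + 12.24 = 135.195.
Reliability = 135.195 / 167.8 = 0.8057.

0.8057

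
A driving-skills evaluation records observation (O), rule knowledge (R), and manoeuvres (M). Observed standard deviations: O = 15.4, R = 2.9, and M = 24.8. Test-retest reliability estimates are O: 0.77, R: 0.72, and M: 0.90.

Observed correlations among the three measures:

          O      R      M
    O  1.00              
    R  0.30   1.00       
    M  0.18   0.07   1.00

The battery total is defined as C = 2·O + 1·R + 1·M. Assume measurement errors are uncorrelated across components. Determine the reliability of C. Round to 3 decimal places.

0.852

Var(C) = 2²·15.4² + 2.9² + 24.8² + 2·[2·15.4·2.9·0.30 + 2·15.4·24.8·0.18 + 2.9·24.8·0.07] = 1572.09 + 338.643 = 1910.73.
Under uncorrelated errors the observed covariances equal the true-score covariances, so only the own-variance terms attenuate.
True-score variance = [2²·15.4²·0.77 + 2.9²·0.72 + 24.8²·0.90] + 338.643 = 1290.04 + 338.643 = 1628.69.
Reliability = 1628.69 / 1910.73 = 0.852.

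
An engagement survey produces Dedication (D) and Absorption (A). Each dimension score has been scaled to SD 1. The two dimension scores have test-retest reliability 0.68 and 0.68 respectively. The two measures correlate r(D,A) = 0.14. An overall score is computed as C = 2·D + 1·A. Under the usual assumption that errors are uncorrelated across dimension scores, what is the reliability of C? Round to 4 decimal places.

0.7122

Var(C) = 2² + 1 + 2·[2·0.14] = 5 + 0.56 = 5.56.
Because errors are independent across components, Cov(Tᵢ,Tⱼ) = Cov(Xᵢ,Xⱼ); the off-diagonal part of the true-score variance is the same as above.
True-score variance = [2²·0.68 + 0.68] + 0.56 = 3.4 + 0.56 = 3.96.
Reliability = 3.96 / 5.56 = 0.7122.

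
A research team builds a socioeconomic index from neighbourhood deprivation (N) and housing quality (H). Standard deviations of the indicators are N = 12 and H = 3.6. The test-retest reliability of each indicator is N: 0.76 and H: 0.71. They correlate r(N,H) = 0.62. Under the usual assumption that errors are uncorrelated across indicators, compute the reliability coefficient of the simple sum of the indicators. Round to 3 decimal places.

0.818

Var(N+H) = 12² + 3.6² + 2·[12·3.6·0.62] = 156.96 + 53.568 = 210.528.
Under uncorrelated errors the observed covariances equal the true-score covariances, so only the own-variance terms attenuate.
True-score variance = [12²·0.76 + 3.6²·0.71] + 53.568 = 118.642 + 53.568 = 172.21.
Reliability = 172.21 / 210.528 = 0.818.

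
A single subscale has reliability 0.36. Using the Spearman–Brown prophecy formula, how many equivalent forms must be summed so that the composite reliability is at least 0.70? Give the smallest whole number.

k ≥ ρ*(1−ρ₁)/(ρ₁(1−ρ*)) = 0.70·0.64 / (0.36·0.30) = 4.148.
Smallest integer k = 5.

5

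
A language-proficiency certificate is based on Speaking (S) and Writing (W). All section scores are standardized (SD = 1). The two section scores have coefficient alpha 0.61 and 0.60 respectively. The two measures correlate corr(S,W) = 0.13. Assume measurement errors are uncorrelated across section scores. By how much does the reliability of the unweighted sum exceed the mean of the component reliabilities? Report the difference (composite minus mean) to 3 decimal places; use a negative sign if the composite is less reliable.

0.045

Var(sum) = 2 + 0.26 = 2.26; true-score variance = 1.21 + 0.26 = 1.47; composite reliability = 0.6504.
Mean component reliability = 0.6050.
Difference = 0.6504 − 0.6050 = 0.045.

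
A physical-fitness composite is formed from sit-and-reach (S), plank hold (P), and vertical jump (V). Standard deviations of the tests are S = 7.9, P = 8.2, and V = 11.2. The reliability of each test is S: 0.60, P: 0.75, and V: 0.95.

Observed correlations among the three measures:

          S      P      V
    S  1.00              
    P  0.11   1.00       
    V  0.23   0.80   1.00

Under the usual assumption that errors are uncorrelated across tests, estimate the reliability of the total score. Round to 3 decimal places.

0.895

Var(S+P+V) = 7.9² + 8.2² + 11.2² + 2·[7.9·8.2·0.11 + 7.9·11.2·0.23 + 8.2·11.2·0.80] = 255.09 + 201.896 = 456.986.
Because errors are independent across components, Cov(Tᵢ,Tⱼ) = Cov(Xᵢ,Xⱼ); the off-diagonal part of the true-score variance is the same as above.
True-score variance = [7.9²·0.60 + 8.2²·0.75 + 11.2²·0.95] + 201.896 = 207.044 + 201.896 = 408.94.
Reliability = 408.94 / 456.986 = 0.895.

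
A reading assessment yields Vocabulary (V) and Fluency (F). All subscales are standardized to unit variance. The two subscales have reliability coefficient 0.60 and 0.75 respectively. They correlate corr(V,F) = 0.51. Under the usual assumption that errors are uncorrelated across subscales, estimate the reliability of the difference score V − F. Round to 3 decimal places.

0.337

Var(V−F) = 1 + 1 − 2·0.51 = 2 − 1.02 = 0.98.
Because errors are independent across components, Cov(Tᵢ,Tⱼ) = Cov(Xᵢ,Xⱼ); the off-diagonal part of the true-score variance is the same as above.
True-score variance = [0.60 + 0.75] − 1.02 = 1.35 − 1.02 = 0.33.
Reliability = 0.33 / 0.98 = 0.337.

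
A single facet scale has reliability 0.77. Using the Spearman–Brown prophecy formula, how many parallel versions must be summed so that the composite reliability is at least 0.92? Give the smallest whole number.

k ≥ ρ*(1−ρ₁)/(ρ₁(1−ρ*)) = 0.92·0.23 / (0.77·0.08) = 3.435.
Smallest integer k = 4.

4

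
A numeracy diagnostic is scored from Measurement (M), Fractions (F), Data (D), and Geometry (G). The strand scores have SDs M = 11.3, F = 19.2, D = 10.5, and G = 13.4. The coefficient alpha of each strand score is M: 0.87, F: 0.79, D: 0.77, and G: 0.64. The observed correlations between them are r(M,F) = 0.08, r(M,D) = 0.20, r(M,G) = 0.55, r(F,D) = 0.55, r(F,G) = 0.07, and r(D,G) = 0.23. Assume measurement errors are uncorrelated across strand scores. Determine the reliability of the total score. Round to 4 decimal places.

0.8644

Var(M+F+D+G) = 11.3² + 19.2² + 10.5² + 13.4² + 2·[11.3·19.2·0.08 + 11.3·10.5·0.20 + 11.3·13.4·0.55 + 19.2·10.5·0.55 + 19.2·13.4·0.07 + 10.5·13.4·0.23] = 786.14 + 571.237 = 1357.38.
Under uncorrelated errors the observed covariances equal the true-score covariances, so only the own-variance terms attenuate.
True-score variance = [11.3²·0.87 + 19.2²·0.79 + 10.5²·0.77 + 13.4²·0.64] + 571.237 = 602.127 + 571.237 = 1173.36.
Reliability = 1173.36 / 1357.38 = 0.8644.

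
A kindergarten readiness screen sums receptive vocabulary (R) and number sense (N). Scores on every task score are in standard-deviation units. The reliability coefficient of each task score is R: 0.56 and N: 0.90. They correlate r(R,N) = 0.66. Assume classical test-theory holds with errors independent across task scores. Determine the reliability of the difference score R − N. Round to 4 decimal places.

Var(R−N) = 1 + 1 − 2·0.66 = 2 − 1.32 = 0.68.
Because errors are independent across components, Cov(Tᵢ,Tⱼ) = Cov(Xᵢ,Xⱼ); the off-diagonal part of the true-score variance is the same as above.
True-score variance = [0.56 + 0.90] − 1.32 = 1.46 − 1.32 = 0.14.
Reliability = 0.14 / 0.68 = 0.2059.

0.2059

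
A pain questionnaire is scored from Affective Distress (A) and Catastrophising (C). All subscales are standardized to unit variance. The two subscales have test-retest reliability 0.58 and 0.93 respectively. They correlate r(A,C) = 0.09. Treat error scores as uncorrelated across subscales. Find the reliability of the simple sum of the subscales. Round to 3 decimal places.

Var(A+C) = 2 + 2·[0.09] = 2 + 0.18 = 2.18.
Under uncorrelated errors the observed covariances equal the true-score covariances, so only the own-variance terms attenuate.
True-score variance = [0.58 + 0.93] + 0.18 = 1.51 + 0.18 = 1.69.
Reliability = 1.69 / 2.18 = 0.775.

0.775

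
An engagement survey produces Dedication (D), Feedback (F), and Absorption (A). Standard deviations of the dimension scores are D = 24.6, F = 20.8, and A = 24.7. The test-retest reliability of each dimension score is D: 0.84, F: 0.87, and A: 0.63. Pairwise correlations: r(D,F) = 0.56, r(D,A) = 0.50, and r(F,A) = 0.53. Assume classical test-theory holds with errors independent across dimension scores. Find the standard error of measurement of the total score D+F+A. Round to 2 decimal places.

19.46

Var(total) = 1647.89 + 1725.29 = 3373.18.
True-score variance = 1269.09 + 1725.29 = 2994.38, so reliability = 0.8877.
Error variance = 3373.18 − 2994.38 = 378.802; SEM = √378.802 = 19.46.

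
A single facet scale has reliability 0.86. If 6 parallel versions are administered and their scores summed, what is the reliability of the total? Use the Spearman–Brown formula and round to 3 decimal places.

ρ_k = kρ / (1 + (k−1)ρ) = 6·0.86 / (1 + 5·0.86) = 5.160 / 5.300 = 0.974.

0.974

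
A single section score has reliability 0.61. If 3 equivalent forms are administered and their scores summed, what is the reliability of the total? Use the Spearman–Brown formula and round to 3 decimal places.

0.824

ρ_k = kρ / (1 + (k−1)ρ) = 3·0.61 / (1 + 2·0.61) = 1.830 / 2.220 = 0.824.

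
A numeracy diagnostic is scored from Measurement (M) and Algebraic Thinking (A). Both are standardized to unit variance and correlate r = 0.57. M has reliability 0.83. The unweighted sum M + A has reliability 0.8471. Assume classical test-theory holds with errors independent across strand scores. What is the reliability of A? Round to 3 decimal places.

Var(M+A) = 2 + 2·0.57 = 3.140.
True-score variance = ρ_M + ρ_A + 2·0.57, so 0.8471 = (0.83 + ρ_A + 1.14) / 3.140.
ρ_A = 0.8471·3.140 − 0.83 − 1.14 = 0.690.

0.690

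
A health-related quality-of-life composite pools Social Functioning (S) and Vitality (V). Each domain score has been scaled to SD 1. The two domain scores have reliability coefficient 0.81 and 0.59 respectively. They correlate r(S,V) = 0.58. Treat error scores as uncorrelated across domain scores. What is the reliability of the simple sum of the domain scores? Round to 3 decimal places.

Var(S+V) = 2 + 2·[0.58] = 2 + 1.16 = 3.16.
Under uncorrelated errors the observed covariances equal the true-score covariances, so only the own-variance terms attenuate.
True-score variance = [0.81 + 0.59] + 1.16 = 1.4 + 1.16 = 2.56.
Reliability = 2.56 / 3.16 = 0.810.

0.810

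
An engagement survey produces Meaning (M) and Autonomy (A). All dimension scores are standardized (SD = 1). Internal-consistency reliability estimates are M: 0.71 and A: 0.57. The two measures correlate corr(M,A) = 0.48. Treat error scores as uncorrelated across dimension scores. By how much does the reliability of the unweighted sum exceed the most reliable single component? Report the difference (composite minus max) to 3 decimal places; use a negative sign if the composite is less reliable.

0.047

Var(sum) = 2 + 0.96 = 2.96; true-score variance = 1.28 + 0.96 = 2.24; composite reliability = 0.7568.
Max component reliability = 0.7100.
Difference = 0.7568 − 0.7100 = 0.047.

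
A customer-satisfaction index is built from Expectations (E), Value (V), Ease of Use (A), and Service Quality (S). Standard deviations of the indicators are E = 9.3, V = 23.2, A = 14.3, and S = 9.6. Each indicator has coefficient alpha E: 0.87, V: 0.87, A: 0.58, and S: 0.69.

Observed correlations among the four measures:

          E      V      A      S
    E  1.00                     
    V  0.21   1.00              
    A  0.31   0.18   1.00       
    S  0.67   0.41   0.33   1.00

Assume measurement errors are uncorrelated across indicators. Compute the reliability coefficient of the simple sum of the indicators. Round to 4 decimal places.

0.8782

Var(E+V+A+S) = 9.3² + 23.2² + 14.3² + 9.6² + 2·[9.3·23.2·0.21 + 9.3·14.3·0.31 + 9.3·9.6·0.67 + 23.2·14.3·0.18 + 23.2·9.6·0.41 + 14.3·9.6·0.33] = 921.38 + 685.377 = 1606.76.
With uncorrelated errors the cross-covariances are all true-score covariance, so they carry over unchanged; only the diagonal terms shrink to ρᵢσᵢ².
True-score variance = [9.3²·0.87 + 23.2²·0.87 + 14.3²·0.58 + 9.6²·0.69] + 685.377 = 725.71 + 685.377 = 1411.09.
Reliability = 1411.09 / 1606.76 = 0.8782.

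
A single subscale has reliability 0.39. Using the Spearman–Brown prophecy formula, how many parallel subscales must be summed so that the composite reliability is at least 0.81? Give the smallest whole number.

k ≥ ρ*(1−ρ₁)/(ρ₁(1−ρ*)) = 0.81·0.61 / (0.39·0.19) = 6.668.
Smallest integer k = 7.

7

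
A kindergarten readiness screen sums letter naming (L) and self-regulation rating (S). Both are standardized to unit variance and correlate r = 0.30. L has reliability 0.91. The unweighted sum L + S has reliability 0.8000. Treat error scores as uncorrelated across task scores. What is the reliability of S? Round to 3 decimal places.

0.570

Var(L+S) = 2 + 2·0.30 = 2.600.
True-score variance = ρ_L + ρ_S + 2·0.30, so 0.8000 = (0.91 + ρ_S + 0.60) / 2.600.
ρ_S = 0.8000·2.600 − 0.91 − 0.60 = 0.570.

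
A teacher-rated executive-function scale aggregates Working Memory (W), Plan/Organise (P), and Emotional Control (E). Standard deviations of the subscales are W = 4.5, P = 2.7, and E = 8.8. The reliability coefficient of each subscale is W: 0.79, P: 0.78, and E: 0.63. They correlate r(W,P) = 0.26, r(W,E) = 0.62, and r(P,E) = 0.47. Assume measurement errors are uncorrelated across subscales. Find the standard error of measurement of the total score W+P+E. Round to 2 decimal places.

5.87

Var(total) = 104.98 + 77.7564 = 182.736.
True-score variance = 70.4709 + 77.7564 = 148.227, so reliability = 0.8112.
Error variance = 182.736 − 148.227 = 34.5091; SEM = √34.5091 = 5.87.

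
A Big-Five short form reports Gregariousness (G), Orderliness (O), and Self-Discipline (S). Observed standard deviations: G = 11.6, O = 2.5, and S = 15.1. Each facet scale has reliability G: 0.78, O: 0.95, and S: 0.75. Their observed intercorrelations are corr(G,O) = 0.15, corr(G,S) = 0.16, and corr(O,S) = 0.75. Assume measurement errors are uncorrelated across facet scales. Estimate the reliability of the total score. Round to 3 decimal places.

0.823

Var(G+O+S) = 11.6² + 2.5² + 15.1² + 2·[11.6·2.5·0.15 + 11.6·15.1·0.16 + 2.5·15.1·0.75] = 368.82 + 121.376 = 490.196.
Under uncorrelated errors the observed covariances equal the true-score covariances, so only the own-variance terms attenuate.
True-score variance = [11.6²·0.78 + 2.5²·0.95 + 15.1²·0.75] + 121.376 = 281.902 + 121.376 = 403.278.
Reliability = 403.278 / 490.196 = 0.823.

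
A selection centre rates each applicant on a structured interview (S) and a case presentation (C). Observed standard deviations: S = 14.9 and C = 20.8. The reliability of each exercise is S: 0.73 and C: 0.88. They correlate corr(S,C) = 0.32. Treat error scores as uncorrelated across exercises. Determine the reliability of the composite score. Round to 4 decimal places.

0.8689

Var(S+C) = 14.9² + 20.8² + 2·[14.9·20.8·0.32] = 654.65 + 198.349 = 852.999.
Under uncorrelated errors the observed covariances equal the true-score covariances, so only the own-variance terms attenuate.
True-score variance = [14.9²·0.73 + 20.8²·0.88] + 198.349 = 542.791 + 198.349 = 741.139.
Reliability = 741.139 / 852.999 = 0.8689.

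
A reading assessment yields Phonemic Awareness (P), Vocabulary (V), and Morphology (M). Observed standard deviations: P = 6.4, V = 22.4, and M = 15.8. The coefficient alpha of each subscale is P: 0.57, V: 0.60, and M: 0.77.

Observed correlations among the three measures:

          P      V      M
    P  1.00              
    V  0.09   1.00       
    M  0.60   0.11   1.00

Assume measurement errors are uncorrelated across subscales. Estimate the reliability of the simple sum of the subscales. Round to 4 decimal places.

0.7290

Var(P+V+M) = 6.4² + 22.4² + 15.8² + 2·[6.4·22.4·0.09 + 6.4·15.8·0.60 + 22.4·15.8·0.11] = 792.36 + 225.011 = 1017.37.
Because errors are independent across components, Cov(Tᵢ,Tⱼ) = Cov(Xᵢ,Xⱼ); the off-diagonal part of the true-score variance is the same as above.
True-score variance = [6.4²·0.57 + 22.4²·0.60 + 15.8²·0.77] + 225.011 = 516.626 + 225.011 = 741.637.
Reliability = 741.637 / 1017.37 = 0.7290.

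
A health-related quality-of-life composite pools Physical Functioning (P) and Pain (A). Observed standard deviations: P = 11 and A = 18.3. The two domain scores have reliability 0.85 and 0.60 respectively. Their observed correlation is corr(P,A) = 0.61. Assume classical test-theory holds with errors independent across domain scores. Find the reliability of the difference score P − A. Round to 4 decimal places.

Var(P−A) = 11² + 18.3² − 2·11·18.3·0.61 = 455.89 − 245.586 = 210.304.
With uncorrelated errors the cross-covariances are all true-score covariance, so they carry over unchanged; only the diagonal terms shrink to ρᵢσᵢ².
True-score variance = [11²·0.85 + 18.3²·0.60] − 245.586 = 303.784 − 245.586 = 58.198.
Reliability = 58.198 / 210.304 = 0.2767.

0.2767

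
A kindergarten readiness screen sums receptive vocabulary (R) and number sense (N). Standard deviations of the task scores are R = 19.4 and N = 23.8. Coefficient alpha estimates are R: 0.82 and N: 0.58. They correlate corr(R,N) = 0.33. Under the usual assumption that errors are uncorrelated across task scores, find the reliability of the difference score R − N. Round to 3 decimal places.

0.521

Var(R−N) = 19.4² + 23.8² − 2·19.4·23.8·0.33 = 942.8 − 304.735 = 638.065.
With uncorrelated errors the cross-covariances are all true-score covariance, so they carry over unchanged; only the diagonal terms shrink to ρᵢσᵢ².
True-score variance = [19.4²·0.82 + 23.8²·0.58] − 304.735 = 637.15 − 304.735 = 332.415.
Reliability = 332.415 / 638.065 = 0.521.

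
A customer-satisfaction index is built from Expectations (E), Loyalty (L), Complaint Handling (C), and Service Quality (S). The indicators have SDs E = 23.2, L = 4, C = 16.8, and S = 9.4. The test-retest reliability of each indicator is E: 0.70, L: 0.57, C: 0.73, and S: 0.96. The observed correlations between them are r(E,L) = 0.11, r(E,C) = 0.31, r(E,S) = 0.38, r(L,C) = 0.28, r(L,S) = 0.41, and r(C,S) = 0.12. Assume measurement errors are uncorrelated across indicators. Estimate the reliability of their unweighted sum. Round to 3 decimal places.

0.830

Var(E+L+C+S) = 23.2² + 4² + 16.8² + 9.4² + 2·[23.2·4·0.11 + 23.2·16.8·0.31 + 23.2·9.4·0.38 + 4·16.8·0.28 + 4·9.4·0.41 + 16.8·9.4·0.12] = 924.84 + 534.173 = 1459.01.
With uncorrelated errors the cross-covariances are all true-score covariance, so they carry over unchanged; only the diagonal terms shrink to ρᵢσᵢ².
True-score variance = [23.2²·0.70 + 4²·0.57 + 16.8²·0.73 + 9.4²·0.96] + 534.173 = 676.749 + 534.173 = 1210.92.
Reliability = 1210.92 / 1459.01 = 0.830.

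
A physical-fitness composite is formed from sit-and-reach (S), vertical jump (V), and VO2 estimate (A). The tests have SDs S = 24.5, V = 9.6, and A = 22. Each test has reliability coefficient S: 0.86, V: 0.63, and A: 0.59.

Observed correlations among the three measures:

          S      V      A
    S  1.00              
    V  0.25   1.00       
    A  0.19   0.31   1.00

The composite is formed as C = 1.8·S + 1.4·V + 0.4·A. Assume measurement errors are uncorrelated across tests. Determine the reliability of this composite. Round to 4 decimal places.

Var(C) = 1.8²·24.5² + 1.4²·9.6² + 0.4²·22² + 2·[2.52·24.5·9.6·0.25 + 0.72·24.5·22·0.19 + 0.56·9.6·22·0.31] = 2202.88 + 517.151 = 2720.03.
Under uncorrelated errors the observed covariances equal the true-score covariances, so only the own-variance terms attenuate.
True-score variance = [1.8²·24.5²·0.86 + 1.4²·9.6²·0.63 + 0.4²·22²·0.59] + 517.151 = 1832.03 + 517.151 = 2349.18.
Reliability = 2349.18 / 2720.03 = 0.8637.

0.8637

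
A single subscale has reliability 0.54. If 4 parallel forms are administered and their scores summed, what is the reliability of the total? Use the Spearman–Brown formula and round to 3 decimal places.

ρ_k = kρ / (1 + (k−1)ρ) = 4·0.54 / (1 + 3·0.54) = 2.160 / 2.620 = 0.824.

0.824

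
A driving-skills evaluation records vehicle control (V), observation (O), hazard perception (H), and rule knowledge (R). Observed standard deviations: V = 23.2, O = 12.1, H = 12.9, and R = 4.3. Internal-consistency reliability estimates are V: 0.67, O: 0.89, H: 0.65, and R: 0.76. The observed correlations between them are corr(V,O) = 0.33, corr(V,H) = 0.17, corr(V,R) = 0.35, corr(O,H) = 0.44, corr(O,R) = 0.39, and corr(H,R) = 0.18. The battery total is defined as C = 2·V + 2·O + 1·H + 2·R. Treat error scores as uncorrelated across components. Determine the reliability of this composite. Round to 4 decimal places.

Var(C) = 2²·23.2² + 2²·12.1² + 12.9² + 2²·4.3² + 2·[4·23.2·12.1·0.33 + 2·23.2·12.9·0.17 + 4·23.2·4.3·0.35 + 2·12.1·12.9·0.44 + 4·12.1·4.3·0.39 + 2·12.9·4.3·0.18] = 2978.97 + 1700.93 = 4679.9.
Because errors are independent across components, Cov(Tᵢ,Tⱼ) = Cov(Xᵢ,Xⱼ); the off-diagonal part of the true-score variance is the same as above.
True-score variance = [2²·23.2²·0.67 + 2²·12.1²·0.89 + 12.9²·0.65 + 2²·4.3²·0.76] + 1700.93 = 2128.08 + 1700.93 = 3829.01.
Reliability = 3829.01 / 4679.9 = 0.8182.

0.8182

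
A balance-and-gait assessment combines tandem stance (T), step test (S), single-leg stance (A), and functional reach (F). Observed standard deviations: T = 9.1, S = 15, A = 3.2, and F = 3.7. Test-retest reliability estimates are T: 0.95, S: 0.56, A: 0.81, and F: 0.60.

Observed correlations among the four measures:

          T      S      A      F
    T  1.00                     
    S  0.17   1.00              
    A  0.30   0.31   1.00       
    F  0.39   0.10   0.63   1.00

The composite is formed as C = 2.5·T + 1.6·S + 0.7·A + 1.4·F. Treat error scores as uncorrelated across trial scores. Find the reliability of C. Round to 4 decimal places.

Var(C) = 2.5²·9.1² + 1.6²·15² + 0.7²·3.2² + 1.4²·3.7² + 2·[4·9.1·15·0.17 + 1.75·9.1·3.2·0.30 + 3.5·9.1·3.7·0.39 + 1.12·15·3.2·0.31 + 2.24·15·3.7·0.10 + 0.98·3.2·3.7·0.63] = 1125.41 + 380.95 = 1506.36.
With uncorrelated errors the cross-covariances are all true-score covariance, so they carry over unchanged; only the diagonal terms shrink to ρᵢσᵢ².
True-score variance = [2.5²·9.1²·0.95 + 1.6²·15²·0.56 + 0.7²·3.2²·0.81 + 1.4²·3.7²·0.60] + 380.95 = 834.408 + 380.95 = 1215.36.
Reliability = 1215.36 / 1506.36 = 0.8068.

0.8068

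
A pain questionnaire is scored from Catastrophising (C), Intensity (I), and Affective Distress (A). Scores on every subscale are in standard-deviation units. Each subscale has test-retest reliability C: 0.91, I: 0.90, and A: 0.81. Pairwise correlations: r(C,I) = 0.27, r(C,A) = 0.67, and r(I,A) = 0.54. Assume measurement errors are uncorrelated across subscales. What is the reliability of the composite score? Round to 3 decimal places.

0.936

Var(C+I+A) = 3 + 2·[0.27 + 0.67 + 0.54] = 3 + 2.96 = 5.96.
Under uncorrelated errors the observed covariances equal the true-score covariances, so only the own-variance terms attenuate.
True-score variance = [0.91 + 0.90 + 0.81] + 2.96 = 2.62 + 2.96 = 5.58.
Reliability = 5.58 / 5.96 = 0.936.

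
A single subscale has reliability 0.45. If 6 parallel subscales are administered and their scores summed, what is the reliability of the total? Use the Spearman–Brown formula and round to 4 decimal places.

0.8308

ρ_k = kρ / (1 + (k−1)ρ) = 6·0.45 / (1 + 5·0.45) = 2.700 / 3.250 = 0.8308.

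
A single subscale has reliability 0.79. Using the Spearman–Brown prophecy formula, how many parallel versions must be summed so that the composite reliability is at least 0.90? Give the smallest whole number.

k ≥ ρ*(1−ρ₁)/(ρ₁(1−ρ*)) = 0.90·0.21 / (0.79·0.10) = 2.392.
Smallest integer k = 3.

3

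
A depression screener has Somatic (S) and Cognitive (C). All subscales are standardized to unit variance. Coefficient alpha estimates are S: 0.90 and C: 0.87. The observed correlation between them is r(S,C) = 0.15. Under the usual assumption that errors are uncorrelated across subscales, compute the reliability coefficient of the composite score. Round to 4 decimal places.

Var(S+C) = 2 + 2·[0.15] = 2 + 0.3 = 2.3.
With uncorrelated errors the cross-covariances are all true-score covariance, so they carry over unchanged; only the diagonal terms shrink to ρᵢσᵢ².
True-score variance = [0.90 + 0.87] + 0.3 = 1.77 + 0.3 = 2.07.
Reliability = 2.07 / 2.3 = 0.9000.

0.9000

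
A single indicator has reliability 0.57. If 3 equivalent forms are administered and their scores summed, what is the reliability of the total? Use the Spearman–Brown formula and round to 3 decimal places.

ρ_k = kρ / (1 + (k−1)ρ) = 3·0.57 / (1 + 2·0.57) = 1.710 / 2.140 = 0.799.

0.799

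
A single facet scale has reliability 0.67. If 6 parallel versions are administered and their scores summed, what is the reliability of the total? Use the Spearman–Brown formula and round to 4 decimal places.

0.9241

ρ_k = kρ / (1 + (k−1)ρ) = 6·0.67 / (1 + 5·0.67) = 4.020 / 4.350 = 0.9241.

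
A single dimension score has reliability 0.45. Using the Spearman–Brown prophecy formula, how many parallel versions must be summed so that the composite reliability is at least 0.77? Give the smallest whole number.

5

k ≥ ρ*(1−ρ₁)/(ρ₁(1−ρ*)) = 0.77·0.55 / (0.45·0.23) = 4.092.
Smallest integer k = 5.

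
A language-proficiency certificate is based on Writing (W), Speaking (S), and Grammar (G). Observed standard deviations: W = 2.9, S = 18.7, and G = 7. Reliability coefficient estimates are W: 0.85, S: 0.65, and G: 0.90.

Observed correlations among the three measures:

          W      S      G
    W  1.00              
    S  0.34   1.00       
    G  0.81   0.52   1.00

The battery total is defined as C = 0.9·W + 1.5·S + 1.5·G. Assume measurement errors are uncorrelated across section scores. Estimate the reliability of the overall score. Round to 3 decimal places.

Var(C) = 0.9²·2.9² + 1.5²·18.7² + 1.5²·7² + 2·[1.35·2.9·18.7·0.34 + 1.35·2.9·7·0.81 + 2.25·18.7·7·0.52] = 903.865 + 400.485 = 1304.35.
Under uncorrelated errors the observed covariances equal the true-score covariances, so only the own-variance terms attenuate.
True-score variance = [0.9²·2.9²·0.85 + 1.5²·18.7²·0.65 + 1.5²·7²·0.90] + 400.485 = 616.437 + 400.485 = 1016.92.
Reliability = 1016.92 / 1304.35 = 0.780.

0.780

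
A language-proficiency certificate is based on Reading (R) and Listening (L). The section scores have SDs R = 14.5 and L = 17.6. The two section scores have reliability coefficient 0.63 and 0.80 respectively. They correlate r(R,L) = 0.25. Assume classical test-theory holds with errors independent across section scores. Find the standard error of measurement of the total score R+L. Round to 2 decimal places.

11.82

Var(total) = 520.01 + 127.6 = 647.61.
True-score variance = 380.266 + 127.6 = 507.866, so reliability = 0.7842.
Error variance = 647.61 − 507.866 = 139.744; SEM = √139.744 = 11.82.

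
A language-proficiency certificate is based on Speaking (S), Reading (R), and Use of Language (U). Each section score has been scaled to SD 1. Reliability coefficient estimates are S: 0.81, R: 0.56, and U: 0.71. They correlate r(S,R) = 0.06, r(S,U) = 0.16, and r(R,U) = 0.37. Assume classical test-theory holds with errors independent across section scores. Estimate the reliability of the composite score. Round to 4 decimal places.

Var(S+R+U) = 3 + 2·[0.06 + 0.16 + 0.37] = 3 + 1.18 = 4.18.
Because errors are independent across components, Cov(Tᵢ,Tⱼ) = Cov(Xᵢ,Xⱼ); the off-diagonal part of the true-score variance is the same as above.
True-score variance = [0.81 + 0.56 + 0.71] + 1.18 = 2.08 + 1.18 = 3.26.
Reliability = 3.26 / 4.18 = 0.7799.

0.7799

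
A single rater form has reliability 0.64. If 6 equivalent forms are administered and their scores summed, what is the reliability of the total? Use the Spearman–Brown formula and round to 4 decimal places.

0.9143

ρ_k = kρ / (1 + (k−1)ρ) = 6·0.64 / (1 + 5·0.64) = 3.840 / 4.200 = 0.9143.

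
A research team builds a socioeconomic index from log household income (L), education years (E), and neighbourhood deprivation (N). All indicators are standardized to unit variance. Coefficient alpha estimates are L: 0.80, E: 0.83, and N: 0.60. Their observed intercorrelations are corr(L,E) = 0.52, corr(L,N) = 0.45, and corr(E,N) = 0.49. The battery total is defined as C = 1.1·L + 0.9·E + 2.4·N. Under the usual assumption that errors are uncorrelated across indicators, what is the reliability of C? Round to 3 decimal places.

0.798

Var(C) = 1.1² + 0.9² + 2.4² + 2·[0.99·0.52 + 2.64·0.45 + 2.16·0.49] = 7.78 + 5.5224 = 13.3024.
Because errors are independent across components, Cov(Tᵢ,Tⱼ) = Cov(Xᵢ,Xⱼ); the off-diagonal part of the true-score variance is the same as above.
True-score variance = [1.1²·0.80 + 0.9²·0.83 + 2.4²·0.60] + 5.5224 = 5.0963 + 5.5224 = 10.6187.
Reliability = 10.6187 / 13.3024 = 0.798.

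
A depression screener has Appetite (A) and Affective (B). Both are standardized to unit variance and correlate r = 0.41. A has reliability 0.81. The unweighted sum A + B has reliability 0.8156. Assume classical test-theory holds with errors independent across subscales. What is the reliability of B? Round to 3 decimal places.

Var(A+B) = 2 + 2·0.41 = 2.820.
True-score variance = ρ_A + ρ_B + 2·0.41, so 0.8156 = (0.81 + ρ_B + 0.82) / 2.820.
ρ_B = 0.8156·2.820 − 0.81 − 0.82 = 0.670.

0.670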